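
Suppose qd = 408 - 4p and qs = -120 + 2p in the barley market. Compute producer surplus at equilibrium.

Producer surplus = 784

Equilibrium: 408 - 4p = -120 + 2p gives p* = 88, q* = 56.
Supply starts at p = 60 (where qs = 0).
PS = ½(88 − 60)(56) = 784.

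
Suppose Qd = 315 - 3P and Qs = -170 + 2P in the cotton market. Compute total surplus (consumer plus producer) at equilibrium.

Equilibrium: 315 - 3P = -170 + 2P gives P* = 97, Q* = 24.
Demand choke price: P = 105; supply starts at P = 85.
CS = ½(105 − 97)(24) = 96; PS = ½(97 − 85)(24) = 144.

Total surplus = 240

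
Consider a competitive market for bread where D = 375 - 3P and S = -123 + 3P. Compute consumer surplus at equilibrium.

Equilibrium: 375 - 3P = -123 + 3P gives P* = 83, Q* = 126.
Demand choke price (D = 0): P = 125.
CS = ½(125 − 83)(126) = 2646.

Consumer surplus = 2646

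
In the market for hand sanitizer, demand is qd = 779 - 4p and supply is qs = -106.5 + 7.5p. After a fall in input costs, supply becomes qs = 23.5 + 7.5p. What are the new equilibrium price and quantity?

Original equilibrium: p* = 77, q* = 471.
New equilibrium: 779 - 4p = 23.5 + 7.5p, so 755.5 = 11.5p and p' = 1511/23; q' = 779 − 4(1511/23) = 11873/23.

p' = 1511/23, q' = 11873/23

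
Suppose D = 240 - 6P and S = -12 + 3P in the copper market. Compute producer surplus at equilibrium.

Equilibrium: 240 - 6P = -12 + 3P gives P* = 28, Q* = 72.
Supply starts at P = 4 (where S = 0).
PS = ½(28 − 4)(72) = 864.

Producer surplus = 864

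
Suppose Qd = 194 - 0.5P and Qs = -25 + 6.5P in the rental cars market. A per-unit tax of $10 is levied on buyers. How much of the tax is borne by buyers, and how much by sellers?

Pre-tax equilibrium: P* = 219/7, Q* = 2497/14.
Tax on buyers shifts demand to Qd = 194 − 0.5(P + 10) = 189 - 0.5P.
189 - 0.5P = -25 + 6.5P gives seller price Ps = 214/7; buyers pay Pb = 214/7 + 10 = 284/7.
New quantity: Q = 194 − 0.5(284/7) = 1216/7.
Buyer burden = 284/7 − 219/7 = 65/7; seller burden = 219/7 − 214/7 = 5/7.

Buyers bear 65/7, sellers bear 5/7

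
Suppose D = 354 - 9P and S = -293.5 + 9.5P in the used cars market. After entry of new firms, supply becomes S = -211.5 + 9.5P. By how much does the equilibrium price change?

ΔP = -164/37

Original equilibrium: P* = 35, Q* = 39.
New equilibrium: 354 - 9P = -211.5 + 9.5P, so 565.5 = 18.5P and P' = 1131/37; Q' = 354 − 9(1131/37) = 2919/37.
Change in price: 1131/37 − 35 = -164/37.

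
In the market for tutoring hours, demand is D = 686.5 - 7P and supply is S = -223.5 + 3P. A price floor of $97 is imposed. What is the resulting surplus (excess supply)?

Equilibrium price would be P* = 91, so the floor at 97 binds.
At P = 97: D = 7.5, S = 67.5.
Surplus = 67.5 − 7.5 = 60.

Surplus = 60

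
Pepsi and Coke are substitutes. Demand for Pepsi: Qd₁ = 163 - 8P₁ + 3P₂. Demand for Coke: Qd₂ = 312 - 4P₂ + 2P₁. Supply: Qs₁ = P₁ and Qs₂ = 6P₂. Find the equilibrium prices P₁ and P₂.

P₁ = 1283/42, P₂ = 1567/42

Market 1: 163 - 8P₁ + 3P₂ = P₁ → 9P₁ - 3P₂ = 163.
Market 2: 10P₂ - 2P₁ = 312.
Eliminating P₂: 10×(1) + 3×(2) gives 84P₁ = 2566, so P₁ = 1283/42.
Back-substitute into (2): P₂ = (312 + 2×1283/42) / 10 = 1567/42.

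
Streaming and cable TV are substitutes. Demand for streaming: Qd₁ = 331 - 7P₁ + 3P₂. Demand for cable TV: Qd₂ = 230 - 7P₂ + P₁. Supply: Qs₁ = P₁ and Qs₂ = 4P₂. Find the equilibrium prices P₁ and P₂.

P₁ = 4331/85, P₂ = 2171/85

Market 1: 331 - 7P₁ + 3P₂ = P₁ → 8P₁ - 3P₂ = 331.
Market 2: 11P₂ - P₁ = 230.
Eliminating P₂: 11×(1) + 3×(2) gives 85P₁ = 4331, so P₁ = 4331/85.
Back-substitute into (2): P₂ = (230 + 1×4331/85) / 11 = 2171/85.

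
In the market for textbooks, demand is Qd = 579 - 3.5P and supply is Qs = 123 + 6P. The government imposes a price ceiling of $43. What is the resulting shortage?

Equilibrium price would be P* = 48, so the ceiling at 43 binds.
At P = 43: Qd = 579 − 3.5(43) = 428.5, Qs = 123 + 6(43) = 381.
Shortage = 428.5 − 381 = 47.5.

Shortage = 47.5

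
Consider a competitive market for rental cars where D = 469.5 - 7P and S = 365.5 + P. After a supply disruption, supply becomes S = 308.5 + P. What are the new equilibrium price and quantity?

P' = 20.125, Q' = 328.625

Original equilibrium: P* = 13, Q* = 378.5.
New equilibrium: 469.5 - 7P = 308.5 + P, so 161 = 8P and P' = 20.125; Q' = 469.5 − 7(20.125) = 328.625.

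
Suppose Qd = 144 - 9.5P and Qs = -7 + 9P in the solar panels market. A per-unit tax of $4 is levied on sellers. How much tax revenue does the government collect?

Tax revenue = 7100/37

Pre-tax equilibrium: P* = 302/37, Q* = 2459/37.
Tax on sellers shifts supply to Qs = -7 + 9(P − 4) = -43 + 9P.
144 - 9.5P = -43 + 9P gives buyer price Pb = 374/37; sellers receive Ps = 374/37 − 4 = 226/37.
New quantity: Q = 144 − 9.5(374/37) = 1775/37.
Revenue = 4 × 1775/37 = 7100/37.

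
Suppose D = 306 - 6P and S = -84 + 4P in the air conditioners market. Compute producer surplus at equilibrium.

Equilibrium: 306 - 6P = -84 + 4P gives P* = 39, Q* = 72.
Supply starts at P = 21 (where S = 0).
PS = ½(39 − 21)(72) = 648.

Producer surplus = 648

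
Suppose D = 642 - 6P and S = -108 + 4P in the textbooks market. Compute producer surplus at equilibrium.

Equilibrium: 642 - 6P = -108 + 4P gives P* = 75, Q* = 192.
Supply starts at P = 27 (where S = 0).
PS = ½(75 − 27)(192) = 4608.

Producer surplus = 4608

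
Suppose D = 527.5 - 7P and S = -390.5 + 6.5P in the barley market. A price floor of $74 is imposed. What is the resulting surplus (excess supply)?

Equilibrium price would be P* = 68, so the floor at 74 binds.
At P = 74: D = 9.5, S = 90.5.
Surplus = 90.5 − 9.5 = 81.

Surplus = 81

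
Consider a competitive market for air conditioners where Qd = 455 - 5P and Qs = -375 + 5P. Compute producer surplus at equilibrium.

Equilibrium: 455 - 5P = -375 + 5P gives P* = 83, Q* = 40.
Supply starts at P = 75 (where Qs = 0).
PS = ½(83 − 75)(40) = 160.

Producer surplus = 160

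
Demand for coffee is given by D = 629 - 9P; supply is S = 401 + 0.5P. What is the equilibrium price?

P* = 24

Set D = S: 629 - 9P = 401 + 0.5P.
228 = 9.5P, so P* = 24.
Q* = 629 − 9(24) = 413.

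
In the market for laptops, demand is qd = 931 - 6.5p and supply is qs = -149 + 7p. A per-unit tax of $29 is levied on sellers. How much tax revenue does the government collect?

Pre-tax equilibrium: p* = 80, q* = 411.
Tax on sellers shifts supply to qs = -149 + 7(p − 29) = -352 + 7p.
931 - 6.5p = -352 + 7p gives buyer price pb = 2566/27; sellers receive ps = 2566/27 − 29 = 1783/27.
New quantity: q = 931 − 6.5(2566/27) = 8458/27.
Revenue = 29 × 8458/27 = 245282/27.

Tax revenue = 245282/27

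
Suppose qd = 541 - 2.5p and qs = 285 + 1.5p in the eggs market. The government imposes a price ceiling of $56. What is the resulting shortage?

Equilibrium price would be p* = 64, so the ceiling at 56 binds.
At p = 56: qd = 541 − 2.5(56) = 401, qs = 285 + 1.5(56) = 369.
Shortage = 401 − 369 = 32.

Shortage = 32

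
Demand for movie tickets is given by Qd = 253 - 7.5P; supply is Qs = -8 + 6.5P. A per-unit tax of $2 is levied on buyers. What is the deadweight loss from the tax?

Deadweight loss = 195/28

Pre-tax equilibrium: P* = 261/14, Q* = 3169/28.
Tax on buyers shifts demand to Qd = 253 − 7.5(P + 2) = 238 - 7.5P.
238 - 7.5P = -8 + 6.5P gives seller price Ps = 123/7; buyers pay Pb = 123/7 + 2 = 137/7.
New quantity: Q = 253 − 7.5(137/7) = 1487/14.
DWL = ½ × 2 × (3169/28 − 1487/14) = 195/28.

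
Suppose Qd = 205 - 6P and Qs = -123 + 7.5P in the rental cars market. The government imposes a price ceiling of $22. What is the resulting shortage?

Equilibrium price would be P* = 656/27, so the ceiling at 22 binds.
At P = 22: Qd = 205 − 6(22) = 73, Qs = -123 + 7.5(22) = 42.
Shortage = 73 − 42 = 31.

Shortage = 31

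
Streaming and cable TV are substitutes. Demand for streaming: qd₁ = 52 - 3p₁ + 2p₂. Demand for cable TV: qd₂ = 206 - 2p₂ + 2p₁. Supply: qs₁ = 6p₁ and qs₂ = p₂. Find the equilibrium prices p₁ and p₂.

Market 1: 52 - 3p₁ + 2p₂ = 6p₁ → 9p₁ - 2p₂ = 52.
Market 2: 3p₂ - 2p₁ = 206.
Eliminating p₂: 3×(1) + 2×(2) gives 23p₁ = 568, so p₁ = 568/23.
Back-substitute into (2): p₂ = (206 + 2×568/23) / 3 = 1958/23.

p₁ = 568/23, p₂ = 1958/23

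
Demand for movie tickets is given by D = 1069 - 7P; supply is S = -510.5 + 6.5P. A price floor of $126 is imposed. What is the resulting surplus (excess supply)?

Equilibrium price would be P* = 117, so the floor at 126 binds.
At P = 126: D = 187, S = 308.5.
Surplus = 308.5 − 187 = 121.5.

Surplus = 121.5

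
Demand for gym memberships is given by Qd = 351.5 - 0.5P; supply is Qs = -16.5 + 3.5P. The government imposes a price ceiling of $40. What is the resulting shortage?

Shortage = 208

Equilibrium price would be P* = 92, so the ceiling at 40 binds.
At P = 40: Qd = 351.5 − 0.5(40) = 331.5, Qs = -16.5 + 3.5(40) = 123.5.
Shortage = 331.5 − 123.5 = 208.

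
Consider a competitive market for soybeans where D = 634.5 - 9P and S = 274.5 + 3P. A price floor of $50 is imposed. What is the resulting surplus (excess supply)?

Surplus = 240

Equilibrium price would be P* = 30, so the floor at 50 binds.
At P = 50: D = 184.5, S = 424.5.
Surplus = 424.5 − 184.5 = 240.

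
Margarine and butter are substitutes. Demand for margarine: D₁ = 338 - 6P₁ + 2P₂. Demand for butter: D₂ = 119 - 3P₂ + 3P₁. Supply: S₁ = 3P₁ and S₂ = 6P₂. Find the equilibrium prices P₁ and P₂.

P₁ = 656/15, P₂ = 27.8

Market 1: 338 - 6P₁ + 2P₂ = 3P₁ → 9P₁ - 2P₂ = 338.
Market 2: 9P₂ - 3P₁ = 119.
Eliminating P₂: 9×(1) + 2×(2) gives 75P₁ = 3280, so P₁ = 656/15.
Back-substitute into (2): P₂ = (119 + 3×656/15) / 9 = 27.8.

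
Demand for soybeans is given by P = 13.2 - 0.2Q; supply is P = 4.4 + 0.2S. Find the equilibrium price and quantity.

P* = 8.8, Q* = 22

Set the two price expressions equal: 13.2 - 0.2Q = 4.4 + 0.2Q.
8.8 = 0.4Q, so Q* = 22.
P* = 13.2 − (0.2)(22) = 8.8.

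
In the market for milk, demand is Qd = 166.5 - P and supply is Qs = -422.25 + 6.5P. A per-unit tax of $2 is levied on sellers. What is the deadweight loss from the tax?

Pre-tax equilibrium: P* = 78.5, Q* = 88.
Tax on sellers shifts supply to Qs = -422.25 + 6.5(P − 2) = -435.25 + 6.5P.
166.5 - P = -435.25 + 6.5P gives buyer price Pb = 2407/30; sellers receive Ps = 2407/30 − 2 = 2347/30.
New quantity: Q = 166.5 − 1(2407/30) = 1294/15.
DWL = ½ × 2 × (88 − 1294/15) = 26/15.

Deadweight loss = 26/15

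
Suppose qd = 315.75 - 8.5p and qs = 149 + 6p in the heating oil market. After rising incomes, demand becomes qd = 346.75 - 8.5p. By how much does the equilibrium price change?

Δp = 62/29

Original equilibrium: p* = 11.5, q* = 218.
New equilibrium: 346.75 - 8.5p = 149 + 6p, so 197.75 = 14.5p and p' = 791/58; q' = 346.75 − 8.5(791/58) = 6694/29.
Change in price: 791/58 − 11.5 = 62/29.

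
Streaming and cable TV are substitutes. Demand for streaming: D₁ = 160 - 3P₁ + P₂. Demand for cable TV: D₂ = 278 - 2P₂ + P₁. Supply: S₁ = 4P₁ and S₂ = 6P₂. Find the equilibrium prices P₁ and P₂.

P₁ = 1558/55, P₂ = 2106/55

Market 1: 160 - 3P₁ + P₂ = 4P₁ → 7P₁ - P₂ = 160.
Market 2: 8P₂ - P₁ = 278.
Eliminating P₂: 8×(1) + 1×(2) gives 55P₁ = 1558, so P₁ = 1558/55.
Back-substitute into (2): P₂ = (278 + 1×1558/55) / 8 = 2106/55.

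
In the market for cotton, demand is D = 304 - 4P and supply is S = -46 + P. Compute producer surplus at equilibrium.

Equilibrium: 304 - 4P = -46 + P gives P* = 70, Q* = 24.
Supply starts at P = 46 (where S = 0).
PS = ½(70 − 46)(24) = 288.

Producer surplus = 288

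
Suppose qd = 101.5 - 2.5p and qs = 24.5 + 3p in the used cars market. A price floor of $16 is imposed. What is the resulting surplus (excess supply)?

Surplus = 11

Equilibrium price would be p* = 14, so the floor at 16 binds.
At p = 16: qd = 61.5, qs = 72.5.
Surplus = 72.5 − 61.5 = 11.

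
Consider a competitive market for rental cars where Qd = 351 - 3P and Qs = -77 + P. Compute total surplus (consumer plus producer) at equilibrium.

Equilibrium: 351 - 3P = -77 + P gives P* = 107, Q* = 30.
Demand choke price: P = 117; supply starts at P = 77.
CS = ½(117 − 107)(30) = 150; PS = ½(107 − 77)(30) = 450.

Total surplus = 600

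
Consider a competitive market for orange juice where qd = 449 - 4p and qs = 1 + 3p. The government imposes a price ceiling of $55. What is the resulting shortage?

Equilibrium price would be p* = 64, so the ceiling at 55 binds.
At p = 55: qd = 449 − 4(55) = 229, qs = 1 + 3(55) = 166.
Shortage = 229 − 166 = 63.

Shortage = 63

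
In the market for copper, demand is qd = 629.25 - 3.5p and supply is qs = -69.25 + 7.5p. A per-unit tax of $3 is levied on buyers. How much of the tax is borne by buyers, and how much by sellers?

Pre-tax equilibrium: p* = 63.5, q* = 407.
Tax on buyers shifts demand to qd = 629.25 − 3.5(p + 3) = 618.75 - 3.5p.
618.75 - 3.5p = -69.25 + 7.5p gives seller price ps = 688/11; buyers pay pb = 688/11 + 3 = 721/11.
New quantity: q = 629.25 − 3.5(721/11) = 17593/44.
Buyer burden = 721/11 − 63.5 = 45/22; seller burden = 63.5 − 688/11 = 21/22.

Buyers bear 45/22, sellers bear 21/22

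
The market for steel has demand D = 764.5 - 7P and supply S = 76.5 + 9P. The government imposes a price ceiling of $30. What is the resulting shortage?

Shortage = 208

Equilibrium price would be P* = 43, so the ceiling at 30 binds.
At P = 30: D = 764.5 − 7(30) = 554.5, S = 76.5 + 9(30) = 346.5.
Shortage = 554.5 − 346.5 = 208.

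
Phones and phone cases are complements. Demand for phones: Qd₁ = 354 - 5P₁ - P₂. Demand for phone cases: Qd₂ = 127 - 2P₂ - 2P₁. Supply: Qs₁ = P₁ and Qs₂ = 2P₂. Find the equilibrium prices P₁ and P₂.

P₁ = 1289/22, P₂ = 27/11

Market 1: 354 - 5P₁ - P₂ = P₁ → 6P₁ + P₂ = 354.
Market 2: 4P₂ + 2P₁ = 127.
Eliminating P₂: 4×(1) − 1×(2) gives 22P₁ = 1289, so P₁ = 1289/22.
Back-substitute into (2): P₂ = (127 − 2×1289/22) / 4 = 27/11.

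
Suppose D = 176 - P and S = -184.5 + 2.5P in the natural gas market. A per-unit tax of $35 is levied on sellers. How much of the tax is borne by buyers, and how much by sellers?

Pre-tax equilibrium: P* = 103, Q* = 73.
Tax on sellers shifts supply to S = -184.5 + 2.5(P − 35) = -272 + 2.5P.
176 - P = -272 + 2.5P gives buyer price Pb = 128; sellers receive Ps = 128 − 35 = 93.
New quantity: Q = 176 − 1(128) = 48.
Buyer burden = 128 − 103 = 25; seller burden = 103 − 93 = 10.

Buyers bear $25, sellers bear $10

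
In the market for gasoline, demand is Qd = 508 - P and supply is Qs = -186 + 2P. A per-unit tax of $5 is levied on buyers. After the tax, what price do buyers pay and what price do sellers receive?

Pre-tax equilibrium: P* = 694/3, Q* = 830/3.
Tax on buyers shifts demand to Qd = 508 − 1(P + 5) = 503 - P.
503 - P = -186 + 2P gives seller price Ps = 689/3; buyers pay Pb = 689/3 + 5 = 704/3.
New quantity: Q = 508 − 1(704/3) = 820/3.

Buyers pay 704/3, sellers receive 689/3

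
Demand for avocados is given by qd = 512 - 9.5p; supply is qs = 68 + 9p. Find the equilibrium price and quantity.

p* = 24, q* = 284

Set qd = qs: 512 - 9.5p = 68 + 9p.
444 = 18.5p, so p* = 24.
q* = 512 − 9.5(24) = 284.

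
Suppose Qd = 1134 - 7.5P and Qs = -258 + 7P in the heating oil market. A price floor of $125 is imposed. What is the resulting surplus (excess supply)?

Surplus = 420.5

Equilibrium price would be P* = 96, so the floor at 125 binds.
At P = 125: Qd = 196.5, Qs = 617.
Surplus = 617 − 196.5 = 420.5.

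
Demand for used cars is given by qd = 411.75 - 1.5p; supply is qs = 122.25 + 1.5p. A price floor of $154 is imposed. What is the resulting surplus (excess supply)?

Equilibrium price would be p* = 96.5, so the floor at 154 binds.
At p = 154: qd = 180.75, qs = 353.25.
Surplus = 353.25 − 180.75 = 172.5.

Surplus = 172.5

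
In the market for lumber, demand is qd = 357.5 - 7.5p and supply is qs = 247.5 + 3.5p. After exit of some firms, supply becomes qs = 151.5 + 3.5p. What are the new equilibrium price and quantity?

p' = 206/11, q' = 4775/22

Original equilibrium: p* = 10, q* = 282.5.
New equilibrium: 357.5 - 7.5p = 151.5 + 3.5p, so 206 = 11p and p' = 206/11; q' = 357.5 − 7.5(206/11) = 4775/22.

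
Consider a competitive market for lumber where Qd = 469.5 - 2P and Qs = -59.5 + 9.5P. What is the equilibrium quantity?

Set Qd = Qs: 469.5 - 2P = -59.5 + 9.5P.
529 = 11.5P, so P* = 46.
Q* = 469.5 − 2(46) = 377.5.

Q* = 377.5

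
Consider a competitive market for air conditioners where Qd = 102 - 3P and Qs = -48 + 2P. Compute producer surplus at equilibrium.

Equilibrium: 102 - 3P = -48 + 2P gives P* = 30, Q* = 12.
Supply starts at P = 24 (where Qs = 0).
PS = ½(30 − 24)(12) = 36.

Producer surplus = 36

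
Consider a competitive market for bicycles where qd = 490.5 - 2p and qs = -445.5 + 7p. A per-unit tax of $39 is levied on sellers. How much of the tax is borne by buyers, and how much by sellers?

Buyers bear 91/3, sellers bear 26/3

Pre-tax equilibrium: p* = 104, q* = 282.5.
Tax on sellers shifts supply to qs = -445.5 + 7(p − 39) = -718.5 + 7p.
490.5 - 2p = -718.5 + 7p gives buyer price pb = 403/3; sellers receive ps = 403/3 − 39 = 286/3.
New quantity: q = 490.5 − 2(403/3) = 1331/6.
Buyer burden = 403/3 − 104 = 91/3; seller burden = 104 − 286/3 = 26/3.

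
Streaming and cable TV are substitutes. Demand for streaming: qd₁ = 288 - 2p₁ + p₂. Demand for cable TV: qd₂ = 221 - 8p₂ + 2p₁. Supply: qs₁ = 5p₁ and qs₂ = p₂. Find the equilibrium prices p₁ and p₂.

Market 1: 288 - 2p₁ + p₂ = 5p₁ → 7p₁ - p₂ = 288.
Market 2: 9p₂ - 2p₁ = 221.
Eliminating p₂: 9×(1) + 1×(2) gives 61p₁ = 2813, so p₁ = 2813/61.
Back-substitute into (2): p₂ = (221 + 2×2813/61) / 9 = 2123/61.

p₁ = 2813/61, p₂ = 2123/61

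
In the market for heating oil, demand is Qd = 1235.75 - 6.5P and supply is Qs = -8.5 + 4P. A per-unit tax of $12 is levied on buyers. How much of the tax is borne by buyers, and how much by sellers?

Buyers bear 32/7, sellers bear 52/7

Pre-tax equilibrium: P* = 118.5, Q* = 465.5.
Tax on buyers shifts demand to Qd = 1235.75 − 6.5(P + 12) = 1157.75 - 6.5P.
1157.75 - 6.5P = -8.5 + 4P gives seller price Ps = 1555/14; buyers pay Pb = 1555/14 + 12 = 1723/14.
New quantity: Q = 1235.75 − 6.5(1723/14) = 6101/14.
Buyer burden = 1723/14 − 118.5 = 32/7; seller burden = 118.5 − 1555/14 = 52/7.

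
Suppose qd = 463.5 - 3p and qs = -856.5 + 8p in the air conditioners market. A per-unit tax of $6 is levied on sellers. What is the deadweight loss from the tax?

Pre-tax equilibrium: p* = 120, q* = 103.5.
Tax on sellers shifts supply to qs = -856.5 + 8(p − 6) = -904.5 + 8p.
463.5 - 3p = -904.5 + 8p gives buyer price pb = 1368/11; sellers receive ps = 1368/11 − 6 = 1302/11.
New quantity: q = 463.5 − 3(1368/11) = 1989/22.
DWL = ½ × 6 × (103.5 − 1989/22) = 432/11.

Deadweight loss = 432/11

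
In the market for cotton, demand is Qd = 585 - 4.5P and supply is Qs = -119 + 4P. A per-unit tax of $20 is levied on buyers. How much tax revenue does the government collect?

Tax revenue = 57780/17

Pre-tax equilibrium: P* = 1408/17, Q* = 3609/17.
Tax on buyers shifts demand to Qd = 585 − 4.5(P + 20) = 495 - 4.5P.
495 - 4.5P = -119 + 4P gives seller price Ps = 1228/17; buyers pay Pb = 1228/17 + 20 = 1568/17.
New quantity: Q = 585 − 4.5(1568/17) = 2889/17.
Revenue = 20 × 2889/17 = 57780/17.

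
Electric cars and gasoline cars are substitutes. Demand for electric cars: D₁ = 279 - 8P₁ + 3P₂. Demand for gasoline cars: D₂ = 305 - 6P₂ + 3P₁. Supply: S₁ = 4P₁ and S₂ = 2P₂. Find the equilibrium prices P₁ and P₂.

P₁ = 1049/29, P₂ = 1499/29

Market 1: 279 - 8P₁ + 3P₂ = 4P₁ → 12P₁ - 3P₂ = 279.
Market 2: 8P₂ - 3P₁ = 305.
Eliminating P₂: 8×(1) + 3×(2) gives 87P₁ = 3147, so P₁ = 1049/29.
Back-substitute into (2): P₂ = (305 + 3×1049/29) / 8 = 1499/29.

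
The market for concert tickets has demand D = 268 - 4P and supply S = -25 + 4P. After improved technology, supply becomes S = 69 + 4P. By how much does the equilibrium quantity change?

ΔQ = 47

Original equilibrium: P* = 36.625, Q* = 121.5.
New equilibrium: 268 - 4P = 69 + 4P, so 199 = 8P and P' = 24.875; Q' = 268 − 4(24.875) = 168.5.
Change in quantity: 168.5 − 121.5 = 47.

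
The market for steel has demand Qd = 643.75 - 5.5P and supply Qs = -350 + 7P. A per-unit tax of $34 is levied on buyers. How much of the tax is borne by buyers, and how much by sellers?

Pre-tax equilibrium: P* = 79.5, Q* = 206.5.
Tax on buyers shifts demand to Qd = 643.75 − 5.5(P + 34) = 456.75 - 5.5P.
456.75 - 5.5P = -350 + 7P gives seller price Ps = 64.54; buyers pay Pb = 64.54 + 34 = 98.54.
New quantity: Q = 643.75 − 5.5(98.54) = 101.78.
Buyer burden = 98.54 − 79.5 = 19.04; seller burden = 79.5 − 64.54 = 14.96.

Buyers bear $19.04, sellers bear $14.96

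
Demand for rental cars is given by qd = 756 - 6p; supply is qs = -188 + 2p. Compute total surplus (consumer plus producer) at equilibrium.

Total surplus = 768

Equilibrium: 756 - 6p = -188 + 2p gives p* = 118, q* = 48.
Demand choke price: p = 126; supply starts at p = 94.
CS = ½(126 − 118)(48) = 192; PS = ½(118 − 94)(48) = 576.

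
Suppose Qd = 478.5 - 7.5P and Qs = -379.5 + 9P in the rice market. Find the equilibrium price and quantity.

Set Qd = Qs: 478.5 - 7.5P = -379.5 + 9P.
858 = 16.5P, so P* = 52.
Q* = 478.5 − 7.5(52) = 88.5.

P* = 52, Q* = 88.5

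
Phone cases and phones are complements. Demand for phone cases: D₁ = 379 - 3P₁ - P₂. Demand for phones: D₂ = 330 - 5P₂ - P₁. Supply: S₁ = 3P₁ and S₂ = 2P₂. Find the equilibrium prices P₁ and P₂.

Market 1: 379 - 3P₁ - P₂ = 3P₁ → 6P₁ + P₂ = 379.
Market 2: 7P₂ + P₁ = 330.
Eliminating P₂: 7×(1) − 1×(2) gives 41P₁ = 2323, so P₁ = 2323/41.
Back-substitute into (2): P₂ = (330 − 1×2323/41) / 7 = 1601/41.

P₁ = 2323/41, P₂ = 1601/41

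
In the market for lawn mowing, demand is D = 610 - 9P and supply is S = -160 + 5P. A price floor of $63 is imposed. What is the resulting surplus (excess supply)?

Surplus = 112

Equilibrium price would be P* = 55, so the floor at 63 binds.
At P = 63: D = 43, S = 155.
Surplus = 155 − 43 = 112.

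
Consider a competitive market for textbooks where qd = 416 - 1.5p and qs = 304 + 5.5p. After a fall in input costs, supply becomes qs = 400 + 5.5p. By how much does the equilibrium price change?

Δp = -96/7

Original equilibrium: p* = 16, q* = 392.
New equilibrium: 416 - 1.5p = 400 + 5.5p, so 16 = 7p and p' = 16/7; q' = 416 − 1.5(16/7) = 2888/7.
Change in price: 16/7 − 16 = -96/7.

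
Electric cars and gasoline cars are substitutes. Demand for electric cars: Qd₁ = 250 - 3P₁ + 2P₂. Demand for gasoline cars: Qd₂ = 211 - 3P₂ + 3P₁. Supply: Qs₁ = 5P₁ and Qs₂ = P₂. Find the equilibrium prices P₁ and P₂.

Market 1: 250 - 3P₁ + 2P₂ = 5P₁ → 8P₁ - 2P₂ = 250.
Market 2: 4P₂ - 3P₁ = 211.
Eliminating P₂: 4×(1) + 2×(2) gives 26P₁ = 1422, so P₁ = 711/13.
Back-substitute into (2): P₂ = (211 + 3×711/13) / 4 = 1219/13.

P₁ = 711/13, P₂ = 1219/13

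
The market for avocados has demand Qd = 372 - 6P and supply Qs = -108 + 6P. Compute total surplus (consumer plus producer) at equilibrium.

Total surplus = 2904

Equilibrium: 372 - 6P = -108 + 6P gives P* = 40, Q* = 132.
Demand choke price: P = 62; supply starts at P = 18.
CS = ½(62 − 40)(132) = 1452; PS = ½(40 − 18)(132) = 1452.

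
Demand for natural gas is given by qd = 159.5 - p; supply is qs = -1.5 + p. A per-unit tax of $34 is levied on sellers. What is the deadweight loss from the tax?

Deadweight loss = 289

Pre-tax equilibrium: p* = 80.5, q* = 79.
Tax on sellers shifts supply to qs = -1.5 + 1(p − 34) = -35.5 + p.
159.5 - p = -35.5 + p gives buyer price pb = 97.5; sellers receive ps = 97.5 − 34 = 63.5.
New quantity: q = 159.5 − 1(97.5) = 62.
DWL = ½ × 34 × (79 − 62) = 289.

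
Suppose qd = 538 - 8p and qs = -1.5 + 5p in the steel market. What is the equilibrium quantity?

Set qd = qs: 538 - 8p = -1.5 + 5p.
539.5 = 13p, so p* = 41.5.
q* = 538 − 8(41.5) = 206.

q* = 206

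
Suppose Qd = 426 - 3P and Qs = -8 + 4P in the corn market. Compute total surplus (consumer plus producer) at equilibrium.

Equilibrium: 426 - 3P = -8 + 4P gives P* = 62, Q* = 240.
Demand choke price: P = 142; supply starts at P = 2.
CS = ½(142 − 62)(240) = 9600; PS = ½(62 − 2)(240) = 7200.

Total surplus = 16800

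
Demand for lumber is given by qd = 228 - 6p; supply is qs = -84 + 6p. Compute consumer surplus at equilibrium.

Consumer surplus = 432

Equilibrium: 228 - 6p = -84 + 6p gives p* = 26, q* = 72.
Demand choke price (qd = 0): p = 38.
CS = ½(38 − 26)(72) = 432.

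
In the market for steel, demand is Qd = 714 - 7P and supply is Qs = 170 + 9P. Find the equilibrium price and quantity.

P* = 34, Q* = 476

Set Qd = Qs: 714 - 7P = 170 + 9P.
544 = 16P, so P* = 34.
Q* = 714 − 7(34) = 476.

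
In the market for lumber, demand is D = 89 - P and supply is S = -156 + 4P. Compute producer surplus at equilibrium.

Producer surplus = 200

Equilibrium: 89 - P = -156 + 4P gives P* = 49, Q* = 40.
Supply starts at P = 39 (where S = 0).
PS = ½(49 − 39)(40) = 200.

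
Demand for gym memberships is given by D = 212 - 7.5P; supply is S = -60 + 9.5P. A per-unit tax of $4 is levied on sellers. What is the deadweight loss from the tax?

Deadweight loss = 570/17

Pre-tax equilibrium: P* = 16, Q* = 92.
Tax on sellers shifts supply to S = -60 + 9.5(P − 4) = -98 + 9.5P.
212 - 7.5P = -98 + 9.5P gives buyer price Pb = 310/17; sellers receive Ps = 310/17 − 4 = 242/17.
New quantity: Q = 212 − 7.5(310/17) = 1279/17.
DWL = ½ × 4 × (92 − 1279/17) = 570/17.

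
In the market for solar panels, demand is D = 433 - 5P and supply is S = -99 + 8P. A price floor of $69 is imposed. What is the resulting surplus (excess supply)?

Surplus = 365

Equilibrium price would be P* = 532/13, so the floor at 69 binds.
At P = 69: D = 88, S = 453.
Surplus = 453 − 88 = 365.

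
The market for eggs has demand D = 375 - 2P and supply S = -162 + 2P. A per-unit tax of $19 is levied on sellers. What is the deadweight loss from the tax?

Pre-tax equilibrium: P* = 134.25, Q* = 106.5.
Tax on sellers shifts supply to S = -162 + 2(P − 19) = -200 + 2P.
375 - 2P = -200 + 2P gives buyer price Pb = 143.75; sellers receive Ps = 143.75 − 19 = 124.75.
New quantity: Q = 375 − 2(143.75) = 87.5.
DWL = ½ × 19 × (106.5 − 87.5) = 180.5.

Deadweight loss = 180.5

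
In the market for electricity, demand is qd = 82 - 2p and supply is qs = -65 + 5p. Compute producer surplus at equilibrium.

Producer surplus = 160

Equilibrium: 82 - 2p = -65 + 5p gives p* = 21, q* = 40.
Supply starts at p = 13 (where qs = 0).
PS = ½(21 − 13)(40) = 160.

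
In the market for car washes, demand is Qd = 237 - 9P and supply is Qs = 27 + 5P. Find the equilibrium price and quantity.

P* = 15, Q* = 102

Set Qd = Qs: 237 - 9P = 27 + 5P.
210 = 14P, so P* = 15.
Q* = 237 − 9(15) = 102.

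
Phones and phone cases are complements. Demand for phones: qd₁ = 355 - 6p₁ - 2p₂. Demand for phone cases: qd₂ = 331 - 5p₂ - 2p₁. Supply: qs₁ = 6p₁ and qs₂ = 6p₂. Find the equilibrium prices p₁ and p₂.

p₁ = 25.3359375, p₂ = 25.484375

Market 1: 355 - 6p₁ - 2p₂ = 6p₁ → 12p₁ + 2p₂ = 355.
Market 2: 11p₂ + 2p₁ = 331.
Eliminating p₂: 11×(1) − 2×(2) gives 128p₁ = 3243, so p₁ = 25.3359375.
Back-substitute into (2): p₂ = (331 − 2×25.3359375) / 11 = 25.484375.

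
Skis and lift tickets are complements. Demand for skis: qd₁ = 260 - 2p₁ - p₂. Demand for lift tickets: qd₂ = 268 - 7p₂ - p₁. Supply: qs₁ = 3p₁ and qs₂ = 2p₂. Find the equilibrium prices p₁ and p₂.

p₁ = 518/11, p₂ = 270/11

Market 1: 260 - 2p₁ - p₂ = 3p₁ → 5p₁ + p₂ = 260.
Market 2: 9p₂ + p₁ = 268.
Eliminating p₂: 9×(1) − 1×(2) gives 44p₁ = 2072, so p₁ = 518/11.
Back-substitute into (2): p₂ = (268 − 1×518/11) / 9 = 270/11.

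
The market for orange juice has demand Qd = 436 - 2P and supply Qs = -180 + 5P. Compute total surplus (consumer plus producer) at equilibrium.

Total surplus = 23660

Equilibrium: 436 - 2P = -180 + 5P gives P* = 88, Q* = 260.
Demand choke price: P = 218; supply starts at P = 36.
CS = ½(218 − 88)(260) = 16900; PS = ½(88 − 36)(260) = 6760.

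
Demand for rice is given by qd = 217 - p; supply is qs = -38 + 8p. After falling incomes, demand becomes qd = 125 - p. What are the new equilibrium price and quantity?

Original equilibrium: p* = 85/3, q* = 566/3.
New equilibrium: 125 - p = -38 + 8p, so 163 = 9p and p' = 163/9; q' = 125 − 1(163/9) = 962/9.

p' = 163/9, q' = 962/9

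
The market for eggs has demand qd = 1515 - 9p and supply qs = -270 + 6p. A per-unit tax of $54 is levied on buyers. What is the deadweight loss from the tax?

Deadweight loss = 5248.8

Pre-tax equilibrium: p* = 119, q* = 444.
Tax on buyers shifts demand to qd = 1515 − 9(p + 54) = 1029 - 9p.
1029 - 9p = -270 + 6p gives seller price ps = 86.6; buyers pay pb = 86.6 + 54 = 140.6.
New quantity: q = 1515 − 9(140.6) = 249.6.
DWL = ½ × 54 × (444 − 249.6) = 5248.8.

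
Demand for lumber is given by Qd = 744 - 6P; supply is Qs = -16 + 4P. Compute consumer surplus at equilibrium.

Consumer surplus = 6912

Equilibrium: 744 - 6P = -16 + 4P gives P* = 76, Q* = 288.
Demand choke price (Qd = 0): P = 124.
CS = ½(124 − 76)(288) = 6912.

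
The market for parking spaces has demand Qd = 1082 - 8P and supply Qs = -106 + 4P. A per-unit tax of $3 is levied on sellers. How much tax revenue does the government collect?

Tax revenue = 846

Pre-tax equilibrium: P* = 99, Q* = 290.
Tax on sellers shifts supply to Qs = -106 + 4(P − 3) = -118 + 4P.
1082 - 8P = -118 + 4P gives buyer price Pb = 100; sellers receive Ps = 100 − 3 = 97.
New quantity: Q = 1082 − 8(100) = 282.
Revenue = 3 × 282 = 846.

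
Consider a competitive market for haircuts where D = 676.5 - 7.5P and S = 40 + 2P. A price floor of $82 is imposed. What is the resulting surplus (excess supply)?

Surplus = 142.5

Equilibrium price would be P* = 67, so the floor at 82 binds.
At P = 82: D = 61.5, S = 204.
Surplus = 204 − 61.5 = 142.5.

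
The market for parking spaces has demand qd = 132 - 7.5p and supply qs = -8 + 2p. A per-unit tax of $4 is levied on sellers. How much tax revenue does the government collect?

Tax revenue = 1152/19

Pre-tax equilibrium: p* = 280/19, q* = 408/19.
Tax on sellers shifts supply to qs = -8 + 2(p − 4) = -16 + 2p.
132 - 7.5p = -16 + 2p gives buyer price pb = 296/19; sellers receive ps = 296/19 − 4 = 220/19.
New quantity: q = 132 − 7.5(296/19) = 288/19.
Revenue = 4 × 288/19 = 1152/19.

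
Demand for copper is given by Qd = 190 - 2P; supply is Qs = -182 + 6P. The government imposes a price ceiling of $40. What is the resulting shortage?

Shortage = 52

Equilibrium price would be P* = 46.5, so the ceiling at 40 binds.
At P = 40: Qd = 190 − 2(40) = 110, Qs = -182 + 6(40) = 58.
Shortage = 110 − 58 = 52.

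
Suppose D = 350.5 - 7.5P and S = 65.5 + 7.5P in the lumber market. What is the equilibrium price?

Set D = S: 350.5 - 7.5P = 65.5 + 7.5P.
285 = 15P, so P* = 19.
Q* = 350.5 − 7.5(19) = 208.

P* = 19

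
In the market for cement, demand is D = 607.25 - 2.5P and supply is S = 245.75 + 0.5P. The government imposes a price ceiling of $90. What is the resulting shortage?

Shortage = 91.5

Equilibrium price would be P* = 120.5, so the ceiling at 90 binds.
At P = 90: D = 607.25 − 2.5(90) = 382.25, S = 245.75 + 0.5(90) = 290.75.
Shortage = 382.25 − 290.75 = 91.5.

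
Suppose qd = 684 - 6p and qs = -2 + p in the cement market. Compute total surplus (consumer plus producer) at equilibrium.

Total surplus = 5376

Equilibrium: 684 - 6p = -2 + p gives p* = 98, q* = 96.
Demand choke price: p = 114; supply starts at p = 2.
CS = ½(114 − 98)(96) = 768; PS = ½(98 − 2)(96) = 4608.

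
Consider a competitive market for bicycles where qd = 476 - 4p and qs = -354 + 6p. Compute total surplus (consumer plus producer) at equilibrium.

Equilibrium: 476 - 4p = -354 + 6p gives p* = 83, q* = 144.
Demand choke price: p = 119; supply starts at p = 59.
CS = ½(119 − 83)(144) = 2592; PS = ½(83 − 59)(144) = 1728.

Total surplus = 4320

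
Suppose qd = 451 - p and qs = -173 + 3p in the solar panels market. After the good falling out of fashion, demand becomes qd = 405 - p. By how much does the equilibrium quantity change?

Original equilibrium: p* = 156, q* = 295.
New equilibrium: 405 - p = -173 + 3p, so 578 = 4p and p' = 144.5; q' = 405 − 1(144.5) = 260.5.
Change in quantity: 260.5 − 295 = -34.5.

Δq = -34.5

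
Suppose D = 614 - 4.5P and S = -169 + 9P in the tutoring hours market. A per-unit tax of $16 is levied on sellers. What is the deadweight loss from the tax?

Pre-tax equilibrium: P* = 58, Q* = 353.
Tax on sellers shifts supply to S = -169 + 9(P − 16) = -313 + 9P.
614 - 4.5P = -313 + 9P gives buyer price Pb = 206/3; sellers receive Ps = 206/3 − 16 = 158/3.
New quantity: Q = 614 − 4.5(206/3) = 305.
DWL = ½ × 16 × (353 − 305) = 384.

Deadweight loss = 384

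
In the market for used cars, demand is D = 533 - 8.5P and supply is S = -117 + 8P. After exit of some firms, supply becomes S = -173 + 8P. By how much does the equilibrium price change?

ΔP = 112/33

Original equilibrium: P* = 1300/33, Q* = 6539/33.
New equilibrium: 533 - 8.5P = -173 + 8P, so 706 = 16.5P and P' = 1412/33; Q' = 533 − 8.5(1412/33) = 5587/33.
Change in price: 1412/33 − 1300/33 = 112/33.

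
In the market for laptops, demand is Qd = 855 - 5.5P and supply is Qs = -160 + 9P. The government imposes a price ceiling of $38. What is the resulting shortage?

Shortage = 464

Equilibrium price would be P* = 70, so the ceiling at 38 binds.
At P = 38: Qd = 855 − 5.5(38) = 646, Qs = -160 + 9(38) = 182.
Shortage = 646 − 182 = 464.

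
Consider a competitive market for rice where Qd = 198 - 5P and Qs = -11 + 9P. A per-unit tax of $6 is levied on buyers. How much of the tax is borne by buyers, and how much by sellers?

Buyers bear 27/7, sellers bear 15/7

Pre-tax equilibrium: P* = 209/14, Q* = 1727/14.
Tax on buyers shifts demand to Qd = 198 − 5(P + 6) = 168 - 5P.
168 - 5P = -11 + 9P gives seller price Ps = 179/14; buyers pay Pb = 179/14 + 6 = 263/14.
New quantity: Q = 198 − 5(263/14) = 1457/14.
Buyer burden = 263/14 − 209/14 = 27/7; seller burden = 209/14 − 179/14 = 15/7.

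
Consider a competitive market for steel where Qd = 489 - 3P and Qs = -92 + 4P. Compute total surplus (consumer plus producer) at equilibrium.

Total surplus = 16800

Equilibrium: 489 - 3P = -92 + 4P gives P* = 83, Q* = 240.
Demand choke price: P = 163; supply starts at P = 23.
CS = ½(163 − 83)(240) = 9600; PS = ½(83 − 23)(240) = 7200.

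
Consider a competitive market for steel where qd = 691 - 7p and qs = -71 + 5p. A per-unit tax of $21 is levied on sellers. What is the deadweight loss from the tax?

Deadweight loss = 643.125

Pre-tax equilibrium: p* = 63.5, q* = 246.5.
Tax on sellers shifts supply to qs = -71 + 5(p − 21) = -176 + 5p.
691 - 7p = -176 + 5p gives buyer price pb = 72.25; sellers receive ps = 72.25 − 21 = 51.25.
New quantity: q = 691 − 7(72.25) = 185.25.
DWL = ½ × 21 × (246.5 − 185.25) = 643.125.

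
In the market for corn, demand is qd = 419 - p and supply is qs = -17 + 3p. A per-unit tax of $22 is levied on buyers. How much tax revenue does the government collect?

Pre-tax equilibrium: p* = 109, q* = 310.
Tax on buyers shifts demand to qd = 419 − 1(p + 22) = 397 - p.
397 - p = -17 + 3p gives seller price ps = 103.5; buyers pay pb = 103.5 + 22 = 125.5.
New quantity: q = 419 − 1(125.5) = 293.5.
Revenue = 22 × 293.5 = 6457.

Tax revenue = 6457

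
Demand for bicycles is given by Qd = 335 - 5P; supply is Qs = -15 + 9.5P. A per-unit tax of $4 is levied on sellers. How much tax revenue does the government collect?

Pre-tax equilibrium: P* = 700/29, Q* = 6215/29.
Tax on sellers shifts supply to Qs = -15 + 9.5(P − 4) = -53 + 9.5P.
335 - 5P = -53 + 9.5P gives buyer price Pb = 776/29; sellers receive Ps = 776/29 − 4 = 660/29.
New quantity: Q = 335 − 5(776/29) = 5835/29.
Revenue = 4 × 5835/29 = 23340/29.

Tax revenue = 23340/29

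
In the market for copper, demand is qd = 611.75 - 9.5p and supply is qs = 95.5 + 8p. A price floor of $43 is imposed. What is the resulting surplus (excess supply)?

Equilibrium price would be p* = 29.5, so the floor at 43 binds.
At p = 43: qd = 203.25, qs = 439.5.
Surplus = 439.5 − 203.25 = 236.25.

Surplus = 236.25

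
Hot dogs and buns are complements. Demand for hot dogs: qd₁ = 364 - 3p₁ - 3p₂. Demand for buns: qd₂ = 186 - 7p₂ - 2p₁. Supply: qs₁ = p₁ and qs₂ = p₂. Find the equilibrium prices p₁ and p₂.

p₁ = 1177/13, p₂ = 8/13

Market 1: 364 - 3p₁ - 3p₂ = p₁ → 4p₁ + 3p₂ = 364.
Market 2: 8p₂ + 2p₁ = 186.
Eliminating p₂: 8×(1) − 3×(2) gives 26p₁ = 2354, so p₁ = 1177/13.
Back-substitute into (2): p₂ = (186 − 2×1177/13) / 8 = 8/13.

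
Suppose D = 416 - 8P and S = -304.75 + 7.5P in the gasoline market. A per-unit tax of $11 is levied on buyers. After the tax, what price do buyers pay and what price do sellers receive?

Pre-tax equilibrium: P* = 46.5, Q* = 44.
Tax on buyers shifts demand to D = 416 − 8(P + 11) = 328 - 8P.
328 - 8P = -304.75 + 7.5P gives seller price Ps = 2531/62; buyers pay Pb = 2531/62 + 11 = 3213/62.
New quantity: Q = 416 − 8(3213/62) = 44/31.

Buyers pay 3213/62, sellers receive 2531/62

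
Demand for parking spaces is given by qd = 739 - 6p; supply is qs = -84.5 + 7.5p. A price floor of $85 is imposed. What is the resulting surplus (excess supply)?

Equilibrium price would be p* = 61, so the floor at 85 binds.
At p = 85: qd = 229, qs = 553.
Surplus = 553 − 229 = 324.

Surplus = 324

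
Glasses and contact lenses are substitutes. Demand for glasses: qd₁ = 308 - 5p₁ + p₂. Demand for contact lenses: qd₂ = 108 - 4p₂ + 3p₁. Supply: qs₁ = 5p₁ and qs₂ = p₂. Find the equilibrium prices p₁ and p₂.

p₁ = 1648/47, p₂ = 2004/47

Market 1: 308 - 5p₁ + p₂ = 5p₁ → 10p₁ - p₂ = 308.
Market 2: 5p₂ - 3p₁ = 108.
Eliminating p₂: 5×(1) + 1×(2) gives 47p₁ = 1648, so p₁ = 1648/47.
Back-substitute into (2): p₂ = (108 + 3×1648/47) / 5 = 2004/47.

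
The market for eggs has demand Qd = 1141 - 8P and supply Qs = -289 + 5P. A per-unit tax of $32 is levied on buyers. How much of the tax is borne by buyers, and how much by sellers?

Pre-tax equilibrium: P* = 110, Q* = 261.
Tax on buyers shifts demand to Qd = 1141 − 8(P + 32) = 885 - 8P.
885 - 8P = -289 + 5P gives seller price Ps = 1174/13; buyers pay Pb = 1174/13 + 32 = 1590/13.
New quantity: Q = 1141 − 8(1590/13) = 2113/13.
Buyer burden = 1590/13 − 110 = 160/13; seller burden = 110 − 1174/13 = 256/13.

Buyers bear 160/13, sellers bear 256/13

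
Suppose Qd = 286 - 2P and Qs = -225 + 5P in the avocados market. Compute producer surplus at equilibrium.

Producer surplus = 1960

Equilibrium: 286 - 2P = -225 + 5P gives P* = 73, Q* = 140.
Supply starts at P = 45 (where Qs = 0).
PS = ½(73 − 45)(140) = 1960.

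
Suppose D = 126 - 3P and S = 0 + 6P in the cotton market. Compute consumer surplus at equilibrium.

Consumer surplus = 1176

Equilibrium: 126 - 3P = 0 + 6P gives P* = 14, Q* = 84.
Demand choke price (D = 0): P = 42.
CS = ½(42 − 14)(84) = 1176.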